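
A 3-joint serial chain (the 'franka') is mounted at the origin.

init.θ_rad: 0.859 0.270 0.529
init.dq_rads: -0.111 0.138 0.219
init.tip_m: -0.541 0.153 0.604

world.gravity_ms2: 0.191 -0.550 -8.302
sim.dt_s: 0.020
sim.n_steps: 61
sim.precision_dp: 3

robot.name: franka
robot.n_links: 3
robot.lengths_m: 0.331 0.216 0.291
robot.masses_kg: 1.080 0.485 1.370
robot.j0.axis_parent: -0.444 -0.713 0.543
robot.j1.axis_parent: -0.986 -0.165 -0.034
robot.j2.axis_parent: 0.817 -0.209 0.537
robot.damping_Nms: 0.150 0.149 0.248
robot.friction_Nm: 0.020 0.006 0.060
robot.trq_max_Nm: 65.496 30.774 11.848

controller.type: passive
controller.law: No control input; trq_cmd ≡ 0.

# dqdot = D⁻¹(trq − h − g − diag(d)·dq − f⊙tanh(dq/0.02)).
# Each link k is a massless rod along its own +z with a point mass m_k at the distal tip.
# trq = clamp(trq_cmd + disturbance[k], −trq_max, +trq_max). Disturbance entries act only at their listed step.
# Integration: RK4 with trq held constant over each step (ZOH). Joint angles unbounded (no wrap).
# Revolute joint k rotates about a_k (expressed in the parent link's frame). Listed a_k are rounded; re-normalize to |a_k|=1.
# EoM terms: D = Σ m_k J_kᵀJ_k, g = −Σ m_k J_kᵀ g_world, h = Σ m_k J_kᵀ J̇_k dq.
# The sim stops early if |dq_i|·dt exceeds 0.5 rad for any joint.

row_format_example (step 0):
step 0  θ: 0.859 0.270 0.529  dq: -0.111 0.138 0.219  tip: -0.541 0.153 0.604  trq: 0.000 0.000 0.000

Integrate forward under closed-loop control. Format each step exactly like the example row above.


step 1  θ: 0.858 0.277 0.541  dq: 0.040 0.486 0.880  tip: -0.541 0.153 0.603  trq: 0.000 0.000 0.000
step 2  θ: 0.861 0.288 0.562  dq: 0.209 0.674 1.222  tip: -0.542 0.153 0.601  trq: 0.000 0.000 0.000
step 3  θ: 0.867 0.303 0.589  dq: 0.387 0.788 1.414  tip: -0.545 0.153 0.596  trq: 0.000 0.000 0.000
step 4  θ: 0.876 0.320 0.618  dq: 0.570 0.869 1.532  tip: -0.550 0.152 0.590  trq: 0.000 0.000 0.000
step 5  θ: 0.889 0.338 0.650  dq: 0.756 0.936 1.609  tip: -0.556 0.152 0.582  trq: 0.000 0.000 0.000
step 6  θ: 0.906 0.357 0.683  dq: 0.942 0.998 1.655  tip: -0.564 0.152 0.572  trq: 0.000 0.000 0.000
step 7  θ: 0.927 0.378 0.716  dq: 1.128 1.058 1.675  tip: -0.573 0.152 0.559  trq: 0.000 0.000 0.000
step 8  θ: 0.952 0.400 0.749  dq: 1.313 1.119 1.666  tip: -0.584 0.151 0.545  trq: 0.000 0.000 0.000
step 9  θ: 0.980 0.423 0.782  dq: 1.494 1.182 1.627  tip: -0.597 0.151 0.527  trq: 0.000 0.000 0.000
step 10  θ: 1.011 0.447 0.814  dq: 1.671 1.249 1.553  tip: -0.611 0.150 0.508  trq: 0.000 0.000 0.000
step 11  θ: 1.046 0.473 0.844  dq: 1.840 1.319 1.438  tip: -0.626 0.150 0.485  trq: 0.000 0.000 0.000
step 12  θ: 1.085 0.500 0.871  dq: 2.000 1.392 1.276  tip: -0.643 0.149 0.460  trq: 0.000 0.000 0.000
step 13  θ: 1.126 0.528 0.895  dq: 2.150 1.467 1.058  tip: -0.660 0.147 0.431  trq: 0.000 0.000 0.000
step 14  θ: 1.171 0.558 0.913  dq: 2.286 1.539 0.777  tip: -0.679 0.145 0.399  trq: 0.000 0.000 0.000
step 15  θ: 1.218 0.590 0.925  dq: 2.407 1.604 0.421  tip: -0.697 0.142 0.363  trq: 0.000 0.000 0.000
step 16  θ: 1.267 0.622 0.930  dq: 2.515 1.663 0.006  tip: -0.716 0.138 0.324  trq: 0.000 0.000 0.000
step 17  θ: 1.318 0.656 0.926  dq: 2.615 1.739 -0.403  tip: -0.734 0.132 0.280  trq: 0.000 0.000 0.000
step 18  θ: 1.371 0.691 0.912  dq: 2.705 1.763 -0.941  tip: -0.751 0.125 0.231  trq: 0.000 0.000 0.000
step 19  θ: 1.426 0.726 0.887  dq: 2.791 1.721 -1.613  tip: -0.766 0.117 0.178  trq: 0.000 0.000 0.000
step 20  θ: 1.483 0.760 0.847  dq: 2.883 1.603 -2.403  tip: -0.778 0.106 0.120  trq: 0.000 0.000 0.000
step 21  θ: 1.542 0.790 0.790  dq: 2.994 1.405 -3.277  tip: -0.786 0.093 0.059  trq: 0.000 0.000 0.000
step 22  θ: 1.603 0.816 0.716  dq: 3.140 1.137 -4.179  tip: -0.789 0.077 -0.007  trq: 0.000 0.000 0.000
step 23  θ: 1.668 0.835 0.624  dq: 3.335 0.834 -5.019  tip: -0.786 0.059 -0.075  trq: 0.000 0.000 0.000
step 24  θ: 1.737 0.849 0.516  dq: 3.581 0.555 -5.678  tip: -0.775 0.038 -0.145  trq: 0.000 0.000 0.000
step 25  θ: 1.811 0.858 0.399  dq: 3.868 0.374 -6.033  tip: -0.756 0.013 -0.215  trq: 0.000 0.000 0.000
step 26  θ: 1.892 0.865 0.277  dq: 4.171 0.339 -6.017  tip: -0.727 -0.014 -0.284  trq: 0.000 0.000 0.000
step 27  θ: 1.978 0.873 0.160  dq: 4.468 0.447 -5.652  tip: -0.689 -0.044 -0.349  trq: 0.000 0.000 0.000
step 28  θ: 2.070 0.883 0.053  dq: 4.747 0.639 -5.039  tip: -0.642 -0.077 -0.410  trq: 0.000 0.000 0.000
step 29  θ: 2.168 0.898 -0.041  dq: 5.012 0.841 -4.293  tip: -0.586 -0.112 -0.464  trq: 0.000 0.000 0.000
step 30  θ: 2.271 0.917 -0.119  dq: 5.267 0.987 -3.510  tip: -0.523 -0.150 -0.510  trq: 0.000 0.000 0.000
step 31  θ: 2.379 0.937 -0.181  dq: 5.517 1.035 -2.755  tip: -0.454 -0.190 -0.548  trq: 0.000 0.000 0.000
step 32  θ: 2.491 0.957 -0.229  dq: 5.759 0.963 -2.067  tip: -0.379 -0.231 -0.576  trq: 0.000 0.000 0.000
step 33  θ: 2.609 0.975 -0.265  dq: 5.983 0.766 -1.473  tip: -0.302 -0.272 -0.595  trq: 0.000 0.000 0.000
step 34  θ: 2.731 0.987 -0.289  dq: 6.177 0.459 -0.978  tip: -0.222 -0.314 -0.603  trq: 0.000 0.000 0.000
step 35  θ: 2.856 0.992 -0.304  dq: 6.327 0.070 -0.580  tip: -0.142 -0.355 -0.601  trq: 0.000 0.000 0.000
step 36  θ: 2.983 0.990 -0.313  dq: 6.418 -0.359 -0.253  tip: -0.062 -0.395 -0.589  trq: 0.000 0.000 0.000
step 37  θ: 3.112 0.978 -0.315  dq: 6.451 -0.813 -0.024  tip: 0.016 -0.432 -0.568  trq: 0.000 0.000 0.000
step 38  θ: 3.241 0.957 -0.313  dq: 6.425 -1.261 0.110  tip: 0.091 -0.468 -0.538  trq: 0.000 0.000 0.000
step 39  θ: 3.369 0.928 -0.310  dq: 6.339 -1.655 0.208  tip: 0.161 -0.500 -0.499  trq: 0.000 0.000 0.000
step 40  θ: 3.494 0.892 -0.305  dq: 6.184 -1.921 0.387  tip: 0.227 -0.528 -0.454  trq: 0.000 0.000 0.000
step 41  θ: 3.616 0.852 -0.295  dq: 5.978 -2.074 0.604  tip: 0.287 -0.552 -0.402  trq: 0.000 0.000 0.000
step 42  θ: 3.733 0.810 -0.280  dq: 5.740 -2.133 0.820  tip: 0.340 -0.572 -0.346  trq: 0.000 0.000 0.000
step 43  θ: 3.845 0.767 -0.262  dq: 5.481 -2.115 1.008  tip: 0.387 -0.587 -0.286  trq: 0.000 0.000 0.000
step 44  θ: 3.952 0.726 -0.240  dq: 5.212 -2.040 1.148  tip: 0.428 -0.597 -0.225  trq: 0.000 0.000 0.000
step 45  θ: 4.053 0.686 -0.217  dq: 4.937 -1.921 1.235  tip: 0.462 -0.602 -0.163  trq: 0.000 0.000 0.000
step 46  θ: 4.149 0.649 -0.191  dq: 4.659 -1.769 1.271  tip: 0.490 -0.603 -0.101  trq: 0.000 0.000 0.000
step 47  θ: 4.240 0.615 -0.166  dq: 4.376 -1.590 1.266  tip: 0.512 -0.600 -0.042  trq: 0.000 0.000 0.000
step 48  θ: 4.324 0.585 -0.141  dq: 4.089 -1.392 1.231  tip: 0.529 -0.594 0.015  trq: 0.000 0.000 0.000
step 49  θ: 4.403 0.560 -0.117  dq: 3.797 -1.177 1.176  tip: 0.542 -0.585 0.069  trq: 0.000 0.000 0.000
step 50  θ: 4.476 0.538 -0.094  dq: 3.500 -0.952 1.110  tip: 0.551 -0.574 0.118  trq: 0.000 0.000 0.000
step 51  θ: 4.543 0.522 -0.073  dq: 3.199 -0.719 1.040  tip: 0.558 -0.560 0.164  trq: 0.000 0.000 0.000
step 52  θ: 4.604 0.510 -0.052  dq: 2.895 -0.482 0.971  tip: 0.562 -0.545 0.205  trq: 0.000 0.000 0.000
step 53  θ: 4.659 0.502 -0.034  dq: 2.589 -0.245 0.905  tip: 0.565 -0.530 0.242  trq: 0.000 0.000 0.000
step 54  θ: 4.708 0.500 -0.016  dq: 2.283 -0.009 0.843  tip: 0.567 -0.513 0.274  trq: 0.000 0.000 0.000
step 55  θ: 4.750 0.502 0.000  dq: 1.978 0.216 0.776  tip: 0.568 -0.497 0.303  trq: 0.000 0.000 0.000
step 56  θ: 4.787 0.509 0.015  dq: 1.676 0.441 0.721  tip: 0.569 -0.480 0.327  trq: 0.000 0.000 0.000
step 57  θ: 4.817 0.520 0.029  dq: 1.376 0.661 0.674  tip: 0.570 -0.464 0.347  trq: 0.000 0.000 0.000
step 58  θ: 4.842 0.535 0.042  dq: 1.080 0.877 0.630  tip: 0.571 -0.448 0.363  trq: 0.000 0.000 0.000
step 59  θ: 4.861 0.555 0.054  dq: 0.789 1.087 0.588  tip: 0.573 -0.432 0.375  trq: 0.000 0.000 0.000
step 60  θ: 4.874 0.578 0.065  dq: 0.502 1.291 0.543  tip: 0.576 -0.417 0.384  trq: 0.000 0.000 0.000
step 61  θ: 4.881 0.606 0.076  dq: 0.221 1.488 0.493  tip: 0.579 -0.402 0.389


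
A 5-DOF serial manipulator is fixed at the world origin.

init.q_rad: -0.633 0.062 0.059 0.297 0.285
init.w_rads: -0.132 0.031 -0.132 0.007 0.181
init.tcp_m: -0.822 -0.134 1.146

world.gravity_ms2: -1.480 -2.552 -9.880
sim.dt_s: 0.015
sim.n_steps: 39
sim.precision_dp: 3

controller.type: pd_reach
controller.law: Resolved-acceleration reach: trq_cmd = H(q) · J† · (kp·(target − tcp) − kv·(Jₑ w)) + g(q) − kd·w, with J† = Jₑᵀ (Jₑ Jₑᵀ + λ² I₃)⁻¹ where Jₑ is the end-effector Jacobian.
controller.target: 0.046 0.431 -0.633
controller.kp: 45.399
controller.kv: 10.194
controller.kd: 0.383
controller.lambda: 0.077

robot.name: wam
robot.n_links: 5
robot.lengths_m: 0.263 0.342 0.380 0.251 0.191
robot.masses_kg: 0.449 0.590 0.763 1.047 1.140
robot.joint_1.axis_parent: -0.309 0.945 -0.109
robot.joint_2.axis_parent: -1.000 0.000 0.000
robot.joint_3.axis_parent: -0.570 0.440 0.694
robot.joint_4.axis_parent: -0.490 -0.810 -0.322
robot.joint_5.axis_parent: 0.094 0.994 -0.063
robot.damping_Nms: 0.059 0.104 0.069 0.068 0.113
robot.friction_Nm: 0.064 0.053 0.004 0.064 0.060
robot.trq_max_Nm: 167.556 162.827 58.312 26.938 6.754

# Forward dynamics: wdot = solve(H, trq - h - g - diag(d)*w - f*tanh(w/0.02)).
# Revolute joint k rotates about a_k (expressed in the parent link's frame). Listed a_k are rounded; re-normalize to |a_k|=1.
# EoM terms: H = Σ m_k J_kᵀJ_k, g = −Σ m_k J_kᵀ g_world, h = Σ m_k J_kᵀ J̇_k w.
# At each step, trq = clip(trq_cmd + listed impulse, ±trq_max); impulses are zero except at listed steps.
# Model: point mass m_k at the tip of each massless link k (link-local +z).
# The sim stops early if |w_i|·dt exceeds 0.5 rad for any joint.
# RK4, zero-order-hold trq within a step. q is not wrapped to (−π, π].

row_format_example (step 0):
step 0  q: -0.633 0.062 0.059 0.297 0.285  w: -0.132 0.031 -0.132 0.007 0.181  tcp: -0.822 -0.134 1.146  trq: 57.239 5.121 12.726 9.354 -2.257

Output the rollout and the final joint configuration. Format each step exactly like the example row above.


step 1  q: -0.630 0.050 0.069 0.343 0.306  w: 0.529 -1.610 1.510 5.897 2.346  tcp: -0.824 -0.133 1.141  trq: 82.490 -5.276 13.159 3.557 -2.497
step 2  q: -0.616 0.016 0.101 0.460 0.329  w: 1.241 -2.931 2.816 9.521 0.467  tcp: -0.826 -0.128 1.130  trq: 132.976 -14.720 16.981 -1.208 -1.395
step 3  q: -0.589 -0.036 0.144 0.626 0.308  w: 2.276 -3.993 3.163 12.081 -3.636  tcp: -0.825 -0.121 1.109  trq: 142.252 -9.053 16.982 0.335 -0.581
step 4  q: -0.547 -0.099 0.180 0.816 0.222  w: 3.170 -4.363 2.151 12.774 -8.116  tcp: -0.816 -0.111 1.077  trq: 99.059 5.435 12.276 6.590 -0.773
step 5  q: -0.497 -0.163 0.203 1.005 0.083  w: 3.371 -4.386 1.708 12.326 -10.186  tcp: -0.793 -0.101 1.033  trq: 45.945 17.248 6.984 11.318 -1.618
step 6  q: -0.449 -0.228 0.230 1.187 -0.065  w: 3.086 -4.275 2.231 12.102 -9.345  tcp: -0.755 -0.089 0.981  trq: 8.276 25.849 3.994 12.312 -2.219
step 7  q: -0.406 -0.289 0.265 1.367 -0.195  w: 2.640 -3.927 2.585 12.109 -7.738  tcp: -0.706 -0.076 0.924  trq: -13.502 31.129 3.130 10.269 -1.866
step 8  q: -0.370 -0.344 0.305 1.549 -0.300  w: 2.084 -3.405 2.790 12.205 -6.297  tcp: -0.650 -0.064 0.865  trq: -25.588 34.161 3.392 6.396 -0.762
step 9  q: -0.344 -0.390 0.348 1.733 -0.385  w: 1.411 -2.750 3.022 12.444 -4.964  tcp: -0.591 -0.051 0.804  trq: -32.325 36.184 4.228 1.597 0.627
step 10  q: -0.329 -0.426 0.396 1.922 -0.450  w: 0.610 -1.975 3.420 12.883 -3.592  tcp: -0.530 -0.039 0.742  trq: -36.104 38.070 5.417 -3.531 1.970
step 11  q: -0.326 -0.449 0.453 2.119 -0.493  w: -0.326 -1.088 4.153 13.543 -2.114  tcp: -0.469 -0.027 0.681  trq: -38.204 40.558 6.953 -8.565 3.080
step 12  q: -0.339 -0.458 0.524 2.328 -0.514  w: -1.374 -0.135 5.493 14.390 -0.624  tcp: -0.408 -0.017 0.623  trq: -39.161 44.485 9.022 -13.143 3.915
step 13  q: -0.368 -0.453 0.623 2.550 -0.516  w: -2.441 0.752 7.829 15.246 0.399  tcp: -0.349 -0.009 0.570  trq: -38.680 50.751 12.025 -16.801 4.629
step 14  q: -0.411 -0.436 0.766 2.782 -0.513  w: -3.278 1.332 11.485 15.567 -0.318  tcp: -0.293 -0.004 0.524  trq: -35.024 58.868 16.273 -18.668 5.673
step 15  q: -0.462 -0.415 0.973 3.009 -0.542  w: -3.451 1.530 15.925 14.367 -4.359  tcp: -0.244 0.001 0.489  trq: -18.574 61.448 19.502 -16.811 6.754
step 16  q: -0.509 -0.389 1.237 3.201 -0.657  w: -2.660 2.250 18.466 10.653 -11.310  tcp: -0.207 0.013 0.467  trq: 47.229 48.370 11.172 -8.089 6.754
step 17  q: -0.536 -0.343 1.508 3.324 -0.858  w: -1.143 4.380 16.727 5.665 -14.847  tcp: -0.189 0.037 0.456  trq: 95.134 36.427 -2.784 -0.618 6.754
step 18  q: -0.544 -0.255 1.723 3.379 -1.064  w: -0.095 7.384 12.046 1.929 -12.168  tcp: -0.186 0.071 0.443  trq: 85.116 29.165 -7.077 1.589 6.754
step 19  q: -0.544 -0.123 1.866 3.391 -1.208  w: 0.138 10.068 7.260 -0.170 -7.181  tcp: -0.187 0.106 0.421  trq: 60.357 23.282 -5.820 2.842 6.182
step 20  q: -0.544 0.044 1.943 3.380 -1.278  w: -0.035 11.999 3.290 -1.165 -2.327  tcp: -0.183 0.135 0.389  trq: 35.118 18.254 -2.617 4.039 2.818
step 21  q: -0.546 0.234 1.971 3.358 -1.294  w: -0.305 13.330 0.447 -1.806 0.088  tcp: -0.174 0.157 0.353  trq: 13.991 14.640 1.137 4.898 0.744
step 22  q: -0.555 0.442 1.960 3.327 -1.286  w: -0.753 14.345 -1.919 -2.443 0.865  tcp: -0.162 0.171 0.316  trq: -2.162 11.602 4.699 5.213 -0.301
step 23  q: -0.571 0.663 1.915 3.285 -1.276  w: -1.482 15.177 -4.045 -3.307 0.458  tcp: -0.147 0.182 0.282  trq: -9.994 10.528 7.174 5.222 -0.545
step 24  q: -0.601 0.896 1.841 3.226 -1.278  w: -2.489 15.901 -5.805 -4.574 -0.963  tcp: -0.133 0.190 0.249  trq: -5.426 13.954 7.373 5.510 -0.215
step 25  q: -0.645 1.140 1.745 3.144 -1.308  w: -3.369 16.492 -6.839 -6.467 -3.127  tcp: -0.122 0.198 0.216  trq: 6.333 17.589 5.201 6.065 0.332
step 26  q: -0.694 1.389 1.640 3.028 -1.367  w: -3.021 16.560 -7.032 -8.999 -4.568  tcp: -0.114 0.207 0.179  trq: 9.374 7.876 1.930 6.226 0.433
step 27  q: -0.723 1.630 1.533 2.875 -1.430  w: -0.476 15.563 -7.431 -11.380 -3.286  tcp: -0.107 0.219 0.134  trq: 3.960 -12.661 -1.274 6.825 -0.450
step 28  q: -0.702 1.850 1.407 2.693 -1.462  w: 3.392 13.718 -9.737 -12.736 -1.200  tcp: -0.101 0.231 0.079  trq: -2.917 -35.003 -2.643 8.458 -1.460
step 29  q: -0.636 2.039 1.245 2.498 -1.495  w: 4.925 11.610 -11.584 -13.422 -4.034  tcp: -0.090 0.243 0.012  trq: -7.710 -53.425 -2.912 10.950 -0.569
step 30  q: -0.570 2.197 1.080 2.293 -1.589  w: 3.745 9.481 -10.006 -13.922 -8.154  tcp: -0.077 0.250 -0.061  trq: -8.747 -60.724 -3.549 13.596 0.716
step 31  q: -0.523 2.324 0.953 2.083 -1.719  w: 2.649 7.440 -6.843 -14.077 -8.782  tcp: -0.064 0.253 -0.132  trq: -8.792 -61.580 -4.855 15.184 0.655
step 32  q: -0.487 2.422 0.873 1.872 -1.840  w: 2.260 5.633 -3.764 -13.957 -7.079  tcp: -0.054 0.252 -0.199  trq: -10.280 -60.530 -6.447 15.355 -0.320
step 33  q: -0.453 2.495 0.835 1.665 -1.929  w: 2.238 4.112 -1.330 -13.598 -4.657  tcp: -0.047 0.250 -0.260  trq: -12.516 -58.378 -7.739 14.517 -1.610
step 34  q: -0.419 2.547 0.827 1.465 -1.982  w: 2.299 2.877 0.291 -12.966 -2.313  tcp: -0.044 0.247 -0.315  trq: -14.318 -55.473 -8.588 13.258 -2.869
step 35  q: -0.385 2.583 0.838 1.277 -2.002  w: 2.297 1.936 1.059 -12.029 -0.365  tcp: -0.042 0.245 -0.365  trq: -15.336 -52.537 -9.109 11.887 -3.932
step 36  q: -0.351 2.607 0.854 1.105 -1.998  w: 2.185 1.285 1.119 -10.823 1.048  tcp: -0.040 0.243 -0.409  trq: -15.695 -50.050 -9.442 10.487 -4.701
step 37  q: -0.319 2.623 0.868 0.953 -1.975  w: 1.958 0.866 0.801 -9.427 2.027  tcp: -0.039 0.242 -0.449  trq: -15.735 -47.919 -9.656 9.068 -5.209
step 38  q: -0.292 2.634 0.876 0.822 -1.940  w: 1.656 0.600 0.394 -7.961 2.654  tcp: -0.037 0.241 -0.484  trq: -15.520 -45.766 -9.723 7.694 -5.481
step 39  q: -0.269 2.641 0.879 0.712 -1.899  w: 1.330 0.419 0.048 -6.557 2.973  tcp: -0.034 0.240 -0.514
final q (rad): -0.269 2.641 0.879 0.712 -1.899


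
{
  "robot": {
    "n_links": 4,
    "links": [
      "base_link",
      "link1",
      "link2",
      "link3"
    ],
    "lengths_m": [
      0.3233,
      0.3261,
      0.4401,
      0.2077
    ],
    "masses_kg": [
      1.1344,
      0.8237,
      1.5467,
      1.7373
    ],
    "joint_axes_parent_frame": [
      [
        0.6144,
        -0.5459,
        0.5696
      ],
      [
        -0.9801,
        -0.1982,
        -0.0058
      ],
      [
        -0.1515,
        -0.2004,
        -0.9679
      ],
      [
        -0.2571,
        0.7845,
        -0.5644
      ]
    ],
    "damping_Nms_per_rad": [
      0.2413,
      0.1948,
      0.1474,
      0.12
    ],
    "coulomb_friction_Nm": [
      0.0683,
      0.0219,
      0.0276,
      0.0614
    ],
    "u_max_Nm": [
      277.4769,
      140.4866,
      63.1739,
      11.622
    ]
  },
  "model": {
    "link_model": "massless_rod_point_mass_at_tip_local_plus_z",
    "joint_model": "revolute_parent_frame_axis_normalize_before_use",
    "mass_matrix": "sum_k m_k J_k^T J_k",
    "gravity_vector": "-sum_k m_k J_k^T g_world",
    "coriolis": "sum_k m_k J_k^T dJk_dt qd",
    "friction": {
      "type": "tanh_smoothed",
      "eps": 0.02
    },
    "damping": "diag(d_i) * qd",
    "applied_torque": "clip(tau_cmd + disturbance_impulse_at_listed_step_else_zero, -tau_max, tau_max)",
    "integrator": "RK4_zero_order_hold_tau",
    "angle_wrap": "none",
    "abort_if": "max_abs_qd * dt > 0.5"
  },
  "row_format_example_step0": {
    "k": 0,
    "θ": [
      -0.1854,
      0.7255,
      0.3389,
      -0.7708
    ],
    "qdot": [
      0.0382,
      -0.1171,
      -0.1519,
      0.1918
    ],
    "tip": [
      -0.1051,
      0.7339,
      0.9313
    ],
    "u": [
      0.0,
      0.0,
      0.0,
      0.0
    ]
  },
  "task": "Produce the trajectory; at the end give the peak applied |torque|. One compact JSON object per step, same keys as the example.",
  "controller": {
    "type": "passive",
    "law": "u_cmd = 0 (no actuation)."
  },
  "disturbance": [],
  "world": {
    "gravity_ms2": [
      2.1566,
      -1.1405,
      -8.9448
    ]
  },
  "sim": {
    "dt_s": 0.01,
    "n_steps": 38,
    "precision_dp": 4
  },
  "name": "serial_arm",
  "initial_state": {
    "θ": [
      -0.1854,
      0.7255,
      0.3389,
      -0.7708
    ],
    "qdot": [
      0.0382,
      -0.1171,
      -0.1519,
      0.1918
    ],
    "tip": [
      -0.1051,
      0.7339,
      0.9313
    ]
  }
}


{"k":1,"\u03b8":[-0.1853,0.7246,0.3372,-0.7709],"qdot":[-0.0123,-0.0611,-0.1822,-0.203],"tip":[-0.105,0.733,0.9323],"u":[0.0,0.0,0.0,0.0]}
{"k":2,"\u03b8":[-0.1856,0.7243,0.3353,-0.7748],"qdot":[-0.0596,-0.0042,-0.2118,-0.5637],"tip":[-0.1049,0.7323,0.9327],"u":[0.0,0.0,0.0,0.0]}
{"k":3,"\u03b8":[-0.1865,0.7245,0.333,-0.7821],"qdot":[-0.1063,0.0508,-0.2296,-0.9107],"tip":[-0.1048,0.7318,0.9325],"u":[0.0,0.0,0.0,0.0]}
{"k":4,"\u03b8":[-0.1878,0.7253,0.3307,-0.7929],"qdot":[-0.152,0.1048,-0.2383,-1.2446],"tip":[-0.1048,0.7314,0.9317],"u":[0.0,0.0,0.0,0.0]}
{"k":5,"\u03b8":[-0.1895,0.7266,0.3283,-0.807],"qdot":[-0.1968,0.1583,-0.2375,-1.566],"tip":[-0.1048,0.7313,0.9304],"u":[0.0,0.0,0.0,0.0]}
{"k":6,"\u03b8":[-0.1917,0.7285,0.326,-0.8242],"qdot":[-0.2407,0.2112,-0.2269,-1.8754],"tip":[-0.1048,0.7313,0.9284],"u":[0.0,0.0,0.0,0.0]}
{"k":7,"\u03b8":[-0.1943,0.7308,0.3238,-0.8445],"qdot":[-0.2837,0.2637,-0.2059,-2.1734],"tip":[-0.1048,0.7314,0.9258],"u":[0.0,0.0,0.0,0.0]}
{"k":8,"\u03b8":[-0.1974,0.7337,0.3219,-0.8676],"qdot":[-0.3258,0.316,-0.1746,-2.4602],"tip":[-0.1048,0.7318,0.9226],"u":[0.0,0.0,0.0,0.0]}
{"k":9,"\u03b8":[-0.2008,0.7372,0.3203,-0.8936],"qdot":[-0.367,0.3681,-0.1331,-2.7364],"tip":[-0.1048,0.7323,0.9188],"u":[0.0,0.0,0.0,0.0]}
{"k":10,"\u03b8":[-0.2047,0.7411,0.3193,-0.9223],"qdot":[-0.4073,0.4202,-0.0816,-3.0018],"tip":[-0.1047,0.733,0.9144],"u":[0.0,0.0,0.0,0.0]}
{"k":11,"\u03b8":[-0.209,0.7456,0.3187,-0.9536],"qdot":[-0.4467,0.4726,-0.021,-3.2567],"tip":[-0.1045,0.7338,0.9093],"u":[0.0,0.0,0.0,0.0]}
{"k":12,"\u03b8":[-0.2136,0.7506,0.3188,-0.9874],"qdot":[-0.4841,0.5292,0.0342,-3.4992],"tip":[-0.1042,0.7348,0.9036],"u":[0.0,0.0,0.0,0.0]}
{"k":13,"\u03b8":[-0.2186,0.7561,0.3194,-1.0236],"qdot":[-0.52,0.5879,0.0923,-3.7303],"tip":[-0.1038,0.7359,0.8973],"u":[0.0,0.0,0.0,0.0]}
{"k":14,"\u03b8":[-0.224,0.7623,0.3207,-1.062],"qdot":[-0.5552,0.6463,0.1619,-3.9508],"tip":[-0.1033,0.7371,0.8902],"u":[0.0,0.0,0.0,0.0]}
{"k":15,"\u03b8":[-0.2297,0.7691,0.3227,-1.1026],"qdot":[-0.5895,0.7046,0.2424,-4.1605],"tip":[-0.1026,0.7385,0.8826],"u":[0.0,0.0,0.0,0.0]}
{"k":16,"\u03b8":[-0.2358,0.7764,0.3256,-1.1452],"qdot":[-0.623,0.7628,0.333,-4.3589],"tip":[-0.1017,0.7399,0.8742],"u":[0.0,0.0,0.0,0.0]}
{"k":17,"\u03b8":[-0.2422,0.7843,0.3294,-1.1897],"qdot":[-0.6558,0.8211,0.4329,-4.5456],"tip":[-0.1007,0.7415,0.8651],"u":[0.0,0.0,0.0,0.0]}
{"k":18,"\u03b8":[-0.2489,0.7928,0.3343,-1.236],"qdot":[-0.6879,0.8795,0.5415,-4.7201],"tip":[-0.0994,0.7431,0.8554],"u":[0.0,0.0,0.0,0.0]}
{"k":19,"\u03b8":[-0.256,0.8019,0.3403,-1.2841],"qdot":[-0.7193,0.938,0.6582,-4.8819],"tip":[-0.0979,0.7449,0.8449],"u":[0.0,0.0,0.0,0.0]}
{"k":20,"\u03b8":[-0.2633,0.8116,0.3475,-1.3336],"qdot":[-0.7501,0.9967,0.7822,-5.0304],"tip":[-0.0961,0.7468,0.8338],"u":[0.0,0.0,0.0,0.0]}
{"k":21,"\u03b8":[-0.271,0.8219,0.3559,-1.3846],"qdot":[-0.7806,1.0556,0.9128,-5.1648],"tip":[-0.094,0.7488,0.8219],"u":[0.0,0.0,0.0,0.0]}
{"k":22,"\u03b8":[-0.2789,0.8327,0.3657,-1.4369],"qdot":[-0.8108,1.1147,1.0491,-5.2844],"tip":[-0.0917,0.7509,0.8093],"u":[0.0,0.0,0.0,0.0]}
{"k":23,"\u03b8":[-0.2872,0.8442,0.3769,-1.4903],"qdot":[-0.841,1.1741,1.19,-5.3882],"tip":[-0.0891,0.7531,0.796],"u":[0.0,0.0,0.0,0.0]}
{"k":24,"\u03b8":[-0.2957,0.8562,0.3895,-1.5446],"qdot":[-0.8713,1.2339,1.3344,-5.4748],"tip":[-0.0861,0.7555,0.7819],"u":[0.0,0.0,0.0,0.0]}
{"k":25,"\u03b8":[-0.3046,0.8688,0.4036,-1.5997],"qdot":[-0.9019,1.294,1.4805,-5.543],"tip":[-0.0828,0.758,0.7671],"u":[0.0,0.0,0.0,0.0]}
{"k":26,"\u03b8":[-0.3138,0.8821,0.4192,-1.6554],"qdot":[-0.9333,1.3548,1.6264,-5.5908],"tip":[-0.0792,0.7606,0.7516],"u":[0.0,0.0,0.0,0.0]}
{"k":27,"\u03b8":[-0.3233,0.8959,0.4361,-1.7114],"qdot":[-0.9655,1.4164,1.7696,-5.616],"tip":[-0.0752,0.7634,0.7354],"u":[0.0,0.0,0.0,0.0]}
{"k":28,"\u03b8":[-0.3331,0.9104,0.4545,-1.7676],"qdot":[-0.9991,1.479,1.9068,-5.6159],"tip":[-0.0709,0.7664,0.7185],"u":[0.0,0.0,0.0,0.0]}
{"k":29,"\u03b8":[-0.3433,0.9255,0.4742,-1.8236],"qdot":[-1.0343,1.543,2.0341,-5.5874],"tip":[-0.0663,0.7696,0.7008],"u":[0.0,0.0,0.0,0.0]}
{"k":30,"\u03b8":[-0.3538,0.9413,0.4952,-1.8792],"qdot":[-1.0716,1.6088,2.1466,-5.5263],"tip":[-0.0613,0.773,0.6824],"u":[0.0,0.0,0.0,0.0]}
{"k":31,"\u03b8":[-0.3647,0.9577,0.5171,-1.9341],"qdot":[-1.1115,1.6769,2.2385,-5.4283],"tip":[-0.056,0.7767,0.6633],"u":[0.0,0.0,0.0,0.0]}
{"k":32,"\u03b8":[-0.376,0.9748,0.5398,-1.9877],"qdot":[-1.1546,1.7477,2.3031,-5.288],"tip":[-0.0503,0.7805,0.6435],"u":[0.0,0.0,0.0,0.0]}
{"k":33,"\u03b8":[-0.3878,0.9927,0.5631,-2.0397],"qdot":[-1.2016,1.8218,2.3326,-5.0995],"tip":[-0.0444,0.7846,0.623],"u":[0.0,0.0,0.0,0.0]}
{"k":34,"\u03b8":[-0.4001,1.0113,0.5864,-2.0895],"qdot":[-1.2533,1.8997,2.319,-4.8567],"tip":[-0.0381,0.789,0.6018],"u":[0.0,0.0,0.0,0.0]}
{"k":35,"\u03b8":[-0.4129,1.0307,0.6093,-2.1366],"qdot":[-1.3106,1.9815,2.254,-4.5534],"tip":[-0.0315,0.7937,0.5799],"u":[0.0,0.0,0.0,0.0]}
{"k":36,"\u03b8":[-0.4263,1.0509,0.6312,-2.1803],"qdot":[-1.3744,2.0673,2.1301,-4.1842],"tip":[-0.0246,0.7986,0.5572],"u":[0.0,0.0,0.0,0.0]}
{"k":37,"\u03b8":[-0.4404,1.072,0.6516,-2.22],"qdot":[-1.4457,2.1567,1.9417,-3.7454],"tip":[-0.0174,0.8038,0.5338],"u":[0.0,0.0,0.0,0.0]}
{"k":38,"\u03b8":[-0.4553,1.0941,0.6698,-2.255],"qdot":[-1.5256,2.2489,1.6863,-3.2363],"tip":[-0.0099,0.8093,0.5097]}
{"summary": "max |u| (N\u00b7m): 0.0000"}


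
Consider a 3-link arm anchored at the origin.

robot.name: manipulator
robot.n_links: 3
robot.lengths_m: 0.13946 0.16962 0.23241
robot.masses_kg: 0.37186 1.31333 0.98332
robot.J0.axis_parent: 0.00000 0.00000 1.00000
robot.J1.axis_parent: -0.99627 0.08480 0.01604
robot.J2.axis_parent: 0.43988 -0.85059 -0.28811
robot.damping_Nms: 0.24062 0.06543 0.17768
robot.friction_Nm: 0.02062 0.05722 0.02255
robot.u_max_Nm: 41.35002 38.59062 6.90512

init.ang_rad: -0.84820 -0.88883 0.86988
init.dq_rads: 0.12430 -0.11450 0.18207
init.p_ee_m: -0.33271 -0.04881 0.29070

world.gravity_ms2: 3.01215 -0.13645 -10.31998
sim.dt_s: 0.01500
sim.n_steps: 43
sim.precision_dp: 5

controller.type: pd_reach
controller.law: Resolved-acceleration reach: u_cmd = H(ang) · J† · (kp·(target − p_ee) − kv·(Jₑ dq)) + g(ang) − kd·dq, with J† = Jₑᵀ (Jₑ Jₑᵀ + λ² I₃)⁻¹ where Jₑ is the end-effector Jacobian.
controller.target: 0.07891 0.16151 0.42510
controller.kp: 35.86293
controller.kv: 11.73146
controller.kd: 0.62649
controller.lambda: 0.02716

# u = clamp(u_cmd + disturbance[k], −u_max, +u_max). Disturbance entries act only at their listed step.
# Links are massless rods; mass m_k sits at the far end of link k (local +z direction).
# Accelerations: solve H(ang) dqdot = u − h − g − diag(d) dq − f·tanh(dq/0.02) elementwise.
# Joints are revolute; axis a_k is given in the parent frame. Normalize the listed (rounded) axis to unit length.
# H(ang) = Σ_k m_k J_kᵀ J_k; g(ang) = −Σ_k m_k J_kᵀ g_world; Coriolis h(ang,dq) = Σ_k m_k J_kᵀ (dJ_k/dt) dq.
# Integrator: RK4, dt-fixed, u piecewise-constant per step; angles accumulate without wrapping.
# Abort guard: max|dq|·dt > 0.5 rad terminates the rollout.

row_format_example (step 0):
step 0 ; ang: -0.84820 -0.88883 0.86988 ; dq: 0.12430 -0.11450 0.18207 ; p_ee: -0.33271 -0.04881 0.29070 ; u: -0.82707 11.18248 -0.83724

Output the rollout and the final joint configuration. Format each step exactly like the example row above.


step 1 ; ang: -0.83977 -0.88217 0.88514 ; dq: 0.96227 0.98605 1.77719 ; p_ee: -0.33152 -0.04828 0.29070 ; u: -1.25212 9.25002 -1.86796
step 2 ; ang: -0.82627 -0.86373 0.90998 ; dq: 0.84741 1.47988 1.54707 ; p_ee: -0.32865 -0.04665 0.29282 ; u: -1.07978 7.92789 -1.58699
step 3 ; ang: -0.81394 -0.83853 0.93229 ; dq: 0.80296 1.88542 1.43604 ; p_ee: -0.32498 -0.04441 0.29705 ; u: -0.98799 6.86569 -1.45153
step 4 ; ang: -0.80229 -0.80797 0.95283 ; dq: 0.75782 2.19598 1.31294 ; p_ee: -0.32065 -0.04162 0.30277 ; u: -0.91564 6.01418 -1.34851
step 5 ; ang: -0.79129 -0.77329 0.97152 ; dq: 0.71653 2.43441 1.18964 ; p_ee: -0.31575 -0.03837 0.30958 ; u: -0.85713 5.31980 -1.27678
step 6 ; ang: -0.78089 -0.73545 0.98837 ; dq: 0.67843 2.61652 1.06787 ; p_ee: -0.31037 -0.03471 0.31712 ; u: -0.80607 4.74247 -1.22974
step 7 ; ang: -0.77104 -0.69522 1.00341 ; dq: 0.64286 2.75439 0.94885 ; p_ee: -0.30457 -0.03066 0.32515 ; u: -0.75810 4.25171 -1.20202
step 8 ; ang: -0.76171 -0.65319 1.01668 ; dq: 0.60912 2.85724 0.83319 ; p_ee: -0.29841 -0.02625 0.33346 ; u: -0.71031 3.82459 -1.18906
step 9 ; ang: -0.75288 -0.60982 1.02825 ; dq: 0.57661 2.93206 0.72126 ; p_ee: -0.29192 -0.02150 0.34190 ; u: -0.66088 3.44399 -1.18701
step 10 ; ang: -0.74452 -0.56550 1.03817 ; dq: 0.54488 2.98419 0.61328 ; p_ee: -0.28513 -0.01644 0.35035 ; u: -0.60876 3.09722 -1.19264
step 11 ; ang: -0.73665 -0.52055 1.04650 ; dq: 0.51356 3.01770 0.50945 ; p_ee: -0.27809 -0.01106 0.35870 ; u: -0.55345 2.77499 -1.20329
step 12 ; ang: -0.72924 -0.47520 1.05331 ; dq: 0.48243 3.03575 0.40998 ; p_ee: -0.27081 -0.00539 0.36690 ; u: -0.49480 2.47054 -1.21675
step 13 ; ang: -0.72229 -0.42969 1.05867 ; dq: 0.45140 3.04080 0.31511 ; p_ee: -0.26333 0.00056 0.37486 ; u: -0.43292 2.17903 -1.23127
step 14 ; ang: -0.71581 -0.38418 1.06264 ; dq: 0.42047 3.03482 0.22513 ; p_ee: -0.25567 0.00677 0.38256 ; u: -0.36804 1.89700 -1.24541
step 15 ; ang: -0.70979 -0.33883 1.06531 ; dq: 0.38977 3.01943 0.14035 ; p_ee: -0.24784 0.01322 0.38994 ; u: -0.30052 1.62202 -1.25806
step 16 ; ang: -0.70423 -0.29377 1.06675 ; dq: 0.35956 2.99601 0.06108 ; p_ee: -0.23987 0.01990 0.39697 ; u: -0.23073 1.35234 -1.26836
step 17 ; ang: -0.69910 -0.24911 1.06707 ; dq: 0.33530 2.96856 -0.00584 ; p_ee: -0.23178 0.02679 0.40363 ; u: -0.16216 1.08529 -1.28154
step 18 ; ang: -0.69425 -0.20487 1.06654 ; dq: 0.31906 2.93953 -0.05660 ; p_ee: -0.22358 0.03386 0.40988 ; u: -0.09530 0.81945 -1.30177
step 19 ; ang: -0.68975 -0.16115 1.06519 ; dq: 0.28864 2.89750 -0.11615 ; p_ee: -0.21531 0.04110 0.41568 ; u: -0.01606 0.55954 -1.30665
step 20 ; ang: -0.68567 -0.11809 1.06300 ; dq: 0.26176 2.85180 -0.17016 ; p_ee: -0.20697 0.04849 0.42106 ; u: 0.06266 0.29873 -1.30632
step 21 ; ang: -0.68199 -0.07574 1.06003 ; dq: 0.23753 2.80203 -0.21938 ; p_ee: -0.19859 0.05598 0.42599 ; u: 0.14200 0.03482 -1.30040
step 22 ; ang: -0.67864 -0.03418 1.05637 ; dq: 0.21545 2.74765 -0.26413 ; p_ee: -0.19020 0.06355 0.43048 ; u: 0.22271 -0.23630 -1.28902
step 23 ; ang: -0.67563 0.00652 1.05207 ; dq: 0.19380 2.68699 -0.30507 ; p_ee: -0.18180 0.07116 0.43452 ; u: 0.30591 -0.52108 -1.27224
step 24 ; ang: -0.67297 0.04624 1.04718 ; dq: 0.16923 2.61690 -0.34283 ; p_ee: -0.17344 0.07877 0.43812 ; u: 0.39292 -0.82892 -1.25038
step 25 ; ang: -0.67074 0.08480 1.04175 ; dq: 0.13593 2.53209 -0.37783 ; p_ee: -0.16514 0.08634 0.44128 ; u: 0.48479 -1.17127 -1.22421
step 26 ; ang: -0.66915 0.12191 1.03581 ; dq: 0.08533 2.42495 -0.40972 ; p_ee: -0.15695 0.09382 0.44401 ; u: 0.58128 -1.55706 -1.19542
step 27 ; ang: -0.66853 0.15718 1.02943 ; dq: 0.01228 2.28853 -0.43653 ; p_ee: -0.14893 0.10113 0.44634 ; u: 0.67563 -1.98213 -1.16713
step 28 ; ang: -0.66907 0.19020 1.02271 ; dq: -0.06450 2.12618 -0.45627 ; p_ee: -0.14114 0.10819 0.44829 ; u: 0.74190 -2.41712 -1.14245
step 29 ; ang: -0.67122 0.22040 1.01574 ; dq: -0.20513 1.91230 -0.46807 ; p_ee: -0.13364 0.11489 0.44990 ; u: 0.81640 -2.80251 -1.12364
step 30 ; ang: -0.67559 0.24721 1.00870 ; dq: -0.35937 1.67371 -0.46726 ; p_ee: -0.12650 0.12113 0.45121 ; u: 0.86460 -3.08086 -1.11477
step 31 ; ang: -0.68215 0.27043 1.00176 ; dq: -0.49967 1.43221 -0.45731 ; p_ee: -0.11976 0.12683 0.45228 ; u: 0.87928 -3.22831 -1.11294
step 32 ; ang: -0.69057 0.29016 0.99500 ; dq: -0.60863 1.20696 -0.44324 ; p_ee: -0.11345 0.13192 0.45318 ; u: 0.86369 -3.26234 -1.11387
step 33 ; ang: -0.70034 0.30673 0.98847 ; dq: -0.68255 1.00919 -0.42865 ; p_ee: -0.10758 0.13640 0.45397 ; u: 0.82743 -3.22079 -1.11445
step 34 ; ang: -0.71098 0.32057 0.98216 ; dq: -0.72702 0.84236 -0.41492 ; p_ee: -0.10212 0.14029 0.45468 ; u: 0.78126 -3.14035 -1.11340
step 35 ; ang: -0.72210 0.33215 0.97604 ; dq: -0.75012 0.70525 -0.40208 ; p_ee: -0.09703 0.14367 0.45534 ; u: 0.73339 -3.04734 -1.11058
step 36 ; ang: -0.73346 0.34187 0.97011 ; dq: -0.75896 0.59454 -0.38976 ; p_ee: -0.09229 0.14659 0.45598 ; u: 0.68875 -2.95747 -1.10626
step 37 ; ang: -0.74488 0.35010 0.96437 ; dq: -0.75871 0.50625 -0.37763 ; p_ee: -0.08783 0.14913 0.45660 ; u: 0.64972 -2.87873 -1.10073
step 38 ; ang: -0.75624 0.35716 0.95881 ; dq: -0.75288 0.43651 -0.36553 ; p_ee: -0.08363 0.15135 0.45721 ; u: 0.61704 -2.81425 -1.09423
step 39 ; ang: -0.76749 0.36328 0.95343 ; dq: -0.74372 0.38185 -0.35342 ; p_ee: -0.07965 0.15330 0.45780 ; u: 0.59053 -2.76443 -1.08690
step 40 ; ang: -0.77858 0.36868 0.94823 ; dq: -0.73267 0.33927 -0.34132 ; p_ee: -0.07585 0.15503 0.45836 ; u: 0.56962 -2.72825 -1.07887
step 41 ; ang: -0.78950 0.37351 0.94321 ; dq: -0.72061 0.30629 -0.32929 ; p_ee: -0.07220 0.15659 0.45891 ; u: 0.55355 -2.70412 -1.07023
step 42 ; ang: -0.80023 0.37790 0.93837 ; dq: -0.70809 0.28088 -0.31738 ; p_ee: -0.06869 0.15799 0.45944 ; u: 0.54154 -2.69025 -1.06108
step 43 ; ang: -0.81077 0.38196 0.93371 ; dq: -0.69545 0.26139 -0.30566 ; p_ee: -0.06529 0.15927 0.45994
final ang (rad): -0.81077 0.38196 0.93371


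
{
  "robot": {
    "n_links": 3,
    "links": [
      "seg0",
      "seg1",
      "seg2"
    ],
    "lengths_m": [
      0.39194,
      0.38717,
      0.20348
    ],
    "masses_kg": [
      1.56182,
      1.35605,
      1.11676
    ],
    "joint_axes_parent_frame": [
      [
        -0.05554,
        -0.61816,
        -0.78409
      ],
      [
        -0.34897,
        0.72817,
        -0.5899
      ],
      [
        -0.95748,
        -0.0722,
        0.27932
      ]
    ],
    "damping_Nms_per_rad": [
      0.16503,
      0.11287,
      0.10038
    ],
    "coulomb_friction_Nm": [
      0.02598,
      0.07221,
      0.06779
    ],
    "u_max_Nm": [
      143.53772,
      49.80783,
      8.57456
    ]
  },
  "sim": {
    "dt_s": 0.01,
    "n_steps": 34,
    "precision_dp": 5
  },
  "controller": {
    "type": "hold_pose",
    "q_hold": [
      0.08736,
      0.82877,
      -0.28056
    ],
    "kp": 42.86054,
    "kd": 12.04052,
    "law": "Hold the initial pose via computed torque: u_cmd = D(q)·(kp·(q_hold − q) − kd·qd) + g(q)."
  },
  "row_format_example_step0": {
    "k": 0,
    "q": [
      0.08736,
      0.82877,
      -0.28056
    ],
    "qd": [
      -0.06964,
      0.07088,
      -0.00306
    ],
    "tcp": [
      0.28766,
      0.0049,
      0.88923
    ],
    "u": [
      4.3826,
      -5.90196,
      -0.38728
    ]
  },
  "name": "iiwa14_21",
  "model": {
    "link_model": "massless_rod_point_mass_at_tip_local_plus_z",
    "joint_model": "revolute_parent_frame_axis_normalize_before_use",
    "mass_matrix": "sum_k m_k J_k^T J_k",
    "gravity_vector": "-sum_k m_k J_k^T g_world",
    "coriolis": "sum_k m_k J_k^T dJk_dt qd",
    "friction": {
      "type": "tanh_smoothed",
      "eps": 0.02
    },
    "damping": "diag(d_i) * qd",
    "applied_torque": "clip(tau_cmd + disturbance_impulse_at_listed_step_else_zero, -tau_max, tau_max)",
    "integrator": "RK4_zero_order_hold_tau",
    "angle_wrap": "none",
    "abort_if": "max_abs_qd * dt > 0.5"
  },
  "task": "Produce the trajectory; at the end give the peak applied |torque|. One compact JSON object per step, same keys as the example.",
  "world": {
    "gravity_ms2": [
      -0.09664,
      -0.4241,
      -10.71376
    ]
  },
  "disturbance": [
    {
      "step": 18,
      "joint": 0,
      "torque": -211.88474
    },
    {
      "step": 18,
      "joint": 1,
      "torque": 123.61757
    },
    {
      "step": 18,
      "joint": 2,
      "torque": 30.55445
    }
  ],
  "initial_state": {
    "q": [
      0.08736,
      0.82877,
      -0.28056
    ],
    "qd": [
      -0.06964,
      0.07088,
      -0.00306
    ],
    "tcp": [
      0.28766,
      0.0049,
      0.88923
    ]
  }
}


{"k":1,"q":[0.0867,0.82941,-0.28058],"qd":[-0.06336,0.05746,-0.00121],"tcp":[0.28826,0.00498,0.88896],"u":[4.30133,-5.84278,-0.37882]}
{"k":2,"q":[0.08609,0.82993,-0.28059],"qd":[-0.05773,0.04537,-0.00077],"tcp":[0.28878,0.00505,0.88873],"u":[4.22562,-5.78776,-0.37044]}
{"k":3,"q":[0.08554,0.83033,-0.2806],"qd":[-0.05245,0.03469,-0.00062],"tcp":[0.28923,0.00513,0.88854],"u":[4.15516,-5.73677,-0.36242]}
{"k":4,"q":[0.08504,0.83063,-0.2806],"qd":[-0.04734,0.02554,-0.00047],"tcp":[0.28961,0.0052,0.88838],"u":[4.08963,-5.68985,-0.35482]}
{"k":5,"q":[0.08459,0.83084,-0.2806],"qd":[-0.04222,0.0181,-0.00024],"tcp":[0.28994,0.00527,0.88825],"u":[4.02875,-5.64721,-0.34759]}
{"k":6,"q":[0.0842,0.831,-0.28061],"qd":[-0.03697,0.01245,8e-05],"tcp":[0.29021,0.00533,0.88815],"u":[3.97226,-5.60895,-0.34071]}
{"k":7,"q":[0.08385,0.8311,-0.2806],"qd":[-0.03163,0.00841,0.0004],"tcp":[0.29043,0.00538,0.88806],"u":[3.91991,-5.57487,-0.33414]}
{"k":8,"q":[0.08356,0.83117,-0.2806],"qd":[-0.02636,0.00563,0.00065],"tcp":[0.29062,0.00543,0.88799],"u":[3.87151,-5.54448,-0.3279]}
{"k":9,"q":[0.08332,0.83122,-0.28059],"qd":[-0.02133,0.00372,0.00079],"tcp":[0.29077,0.00547,0.88794],"u":[3.82687,-5.51723,-0.32203]}
{"k":10,"q":[0.08313,0.83125,-0.28058],"qd":[-0.01666,0.00235,0.00083],"tcp":[0.29088,0.00551,0.8879],"u":[3.78583,-5.49265,-0.31655]}
{"k":11,"q":[0.08299,0.83126,-0.28057],"qd":[-0.01243,0.00132,0.00078],"tcp":[0.29097,0.00553,0.88787],"u":[3.74825,-5.4704,-0.31148]}
{"k":12,"q":[0.08288,0.83127,-0.28057],"qd":[-0.00866,0.00049,0.00067],"tcp":[0.29103,0.00555,0.88785],"u":[3.71395,-5.4502,-0.30682]}
{"k":13,"q":[0.08281,0.83127,-0.28056],"qd":[-0.00535,-0.00021,0.00053],"tcp":[0.29107,0.00557,0.88783],"u":[3.68273,-5.43185,-0.30258]}
{"k":14,"q":[0.08277,0.83127,-0.28056],"qd":[-0.00245,-0.00083,0.00039],"tcp":[0.29109,0.00557,0.88783],"u":[3.65437,-5.41517,-0.29872]}
{"k":15,"q":[0.08276,0.83126,-0.28055],"qd":[6e-05,-0.00137,0.00025],"tcp":[0.29109,0.00558,0.88783],"u":[3.62863,-5.40002,-0.29523]}
{"k":16,"q":[0.08277,0.83124,-0.28055],"qd":[0.00222,-0.00184,0.00012],"tcp":[0.29108,0.00558,0.88783],"u":[3.60529,-5.38626,-0.29206]}
{"k":17,"q":[0.0828,0.83122,-0.28055],"qd":[0.00409,-0.00225,1e-05],"tcp":[0.29106,0.00557,0.88784],"u":[3.58411,-5.37377,-0.2892]}
{"k":18,"q":[0.08285,0.8312,-0.28055],"qd":[0.00569,-0.0026,-8e-05],"tcp":[0.29102,0.00556,0.88786],"u":[-143.53772,49.80783,8.57456]}
{"k":19,"q":[0.06095,0.81575,-0.3078],"qd":[-4.40702,-3.14591,-5.3627],"tcp":[0.2942,0.00593,0.88823],"u":[21.64739,-12.18286,-1.35111]}
{"k":20,"q":[0.01963,0.78568,-0.35591],"qd":[-3.8538,-2.85596,-4.28498],"tcp":[0.30036,0.00667,0.88853],"u":[20.19843,-11.75061,-1.19216]}
{"k":21,"q":[-0.01632,0.75863,-0.39415],"qd":[-3.33485,-2.54498,-3.38743],"tcp":[0.30596,0.00736,0.88837],"u":[18.85488,-11.29356,-1.03253]}
{"k":22,"q":[-0.04727,0.73474,-0.42423],"qd":[-2.8536,-2.22583,-2.6491],"tcp":[0.31101,0.00802,0.88794],"u":[17.6107,-10.82711,-0.88048]}
{"k":23,"q":[-0.07359,0.71404,-0.44761],"qd":[-2.41201,-1.90999,-2.04659],"tcp":[0.31551,0.00866,0.88738],"u":[16.45901,-10.36347,-0.74076]}
{"k":24,"q":[-0.0957,0.69645,-0.46555],"qd":[-2.01073,-1.60667,-1.55694],"tcp":[0.31948,0.00927,0.88676],"u":[15.39271,-9.9117,-0.6157]}
{"k":25,"q":[-0.11399,0.6818,-0.47907],"qd":[-1.64922,-1.32252,-1.15928],"tcp":[0.32291,0.00987,0.88616],"u":[14.40502,-9.47807,-0.50592]}
{"k":26,"q":[-0.12885,0.66988,-0.489],"qd":[-1.326,-1.06173,-0.83561],"tcp":[0.32584,0.01046,0.8856],"u":[13.48966,-9.06652,-0.41102]}
{"k":27,"q":[-0.14067,0.66045,-0.496],"qd":[-1.03891,-0.82647,-0.57102],"tcp":[0.32829,0.01103,0.88511],"u":[12.64103,-8.67923,-0.32994]}
{"k":28,"q":[-0.14978,0.65324,-0.50059],"qd":[-0.7854,-0.61726,-0.35351],"tcp":[0.33029,0.01158,0.8847],"u":[11.85413,-8.31711,-0.26131]}
{"k":29,"q":[-0.15651,0.64799,-0.50321],"qd":[-0.56271,-0.4335,-0.1736],"tcp":[0.33187,0.01212,0.88438],"u":[11.12455,-7.9802,-0.20367]}
{"k":30,"q":[-0.16116,0.64446,-0.50419],"qd":[-0.36814,-0.27392,-0.02456],"tcp":[0.33306,0.01264,0.88414],"u":[10.44837,-7.66796,-0.15533]}
{"k":31,"q":[-0.16402,0.6424,-0.50393],"qd":[-0.2045,-0.13983,0.06724],"tcp":[0.33391,0.01311,0.88398],"u":[9.82228,-7.37936,-0.10235]}
{"k":32,"q":[-0.16536,0.64157,-0.50292],"qd":[-0.06429,-0.02654,0.13489],"tcp":[0.33443,0.0135,0.88389],"u":[9.24348,-7.11292,-0.0537]}
{"k":33,"q":[-0.16544,0.64171,-0.5013],"qd":[0.0445,0.04961,0.18718],"tcp":[0.33466,0.01381,0.88387],"u":[8.71133,-6.85538,-0.01191]}
{"k":34,"q":[-0.16456,0.64248,-0.49923],"qd":[0.1312,0.10294,0.22762],"tcp":[0.33463,0.01406,0.88392]}
{"summary": "max |u| (N\u00b7m): 143.53772"}


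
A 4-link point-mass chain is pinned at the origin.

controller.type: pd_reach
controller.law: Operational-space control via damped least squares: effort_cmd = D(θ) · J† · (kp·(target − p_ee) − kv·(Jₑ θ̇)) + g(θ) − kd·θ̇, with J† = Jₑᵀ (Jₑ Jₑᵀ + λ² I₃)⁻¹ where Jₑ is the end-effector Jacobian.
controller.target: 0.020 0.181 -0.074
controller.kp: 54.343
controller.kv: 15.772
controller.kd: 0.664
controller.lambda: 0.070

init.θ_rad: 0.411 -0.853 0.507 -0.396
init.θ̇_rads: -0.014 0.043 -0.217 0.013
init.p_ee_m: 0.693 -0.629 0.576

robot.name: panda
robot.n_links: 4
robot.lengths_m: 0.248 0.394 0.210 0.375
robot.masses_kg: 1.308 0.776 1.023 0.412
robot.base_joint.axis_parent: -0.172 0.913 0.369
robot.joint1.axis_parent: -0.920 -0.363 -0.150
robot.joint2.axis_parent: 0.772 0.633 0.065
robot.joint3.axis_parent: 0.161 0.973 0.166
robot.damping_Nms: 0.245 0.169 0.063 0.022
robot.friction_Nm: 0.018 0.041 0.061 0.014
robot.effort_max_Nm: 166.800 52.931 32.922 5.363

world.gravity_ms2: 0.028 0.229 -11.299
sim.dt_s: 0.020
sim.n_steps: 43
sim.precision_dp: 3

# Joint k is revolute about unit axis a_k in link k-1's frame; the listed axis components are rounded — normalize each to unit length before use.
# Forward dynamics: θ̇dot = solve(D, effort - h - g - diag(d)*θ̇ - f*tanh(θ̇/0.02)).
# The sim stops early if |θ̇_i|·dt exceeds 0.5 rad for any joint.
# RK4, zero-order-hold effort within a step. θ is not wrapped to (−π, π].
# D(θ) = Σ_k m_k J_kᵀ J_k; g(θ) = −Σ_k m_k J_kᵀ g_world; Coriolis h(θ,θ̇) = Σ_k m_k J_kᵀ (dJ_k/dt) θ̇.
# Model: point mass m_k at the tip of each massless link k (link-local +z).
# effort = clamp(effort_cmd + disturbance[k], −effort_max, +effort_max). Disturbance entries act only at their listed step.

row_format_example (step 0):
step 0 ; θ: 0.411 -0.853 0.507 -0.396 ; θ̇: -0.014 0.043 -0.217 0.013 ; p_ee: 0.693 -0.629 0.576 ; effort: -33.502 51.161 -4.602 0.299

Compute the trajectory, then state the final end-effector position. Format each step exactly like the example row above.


step 1 ; θ: 0.405 -0.816 0.583 -0.417 ; θ̇: -0.557 3.570 7.452 -1.821 ; p_ee: 0.689 -0.624 0.574 ; effort: -38.418 45.709 -10.486 1.033
step 2 ; θ: 0.388 -0.731 0.739 -0.417 ; θ̇: -1.130 4.852 8.045 1.889 ; p_ee: 0.684 -0.608 0.565 ; effort: -55.104 39.779 -10.068 -1.906
step 3 ; θ: 0.358 -0.625 0.902 -0.350 ; θ̇: -1.907 5.709 8.039 4.920 ; p_ee: 0.677 -0.580 0.556 ; effort: -48.527 24.106 -6.954 -3.270
step 4 ; θ: 0.313 -0.510 1.055 -0.235 ; θ̇: -2.529 5.839 7.234 6.612 ; p_ee: 0.661 -0.543 0.548 ; effort: -29.393 7.603 -3.213 -3.393
step 5 ; θ: 0.260 -0.397 1.189 -0.101 ; θ̇: -2.843 5.426 6.255 6.733 ; p_ee: 0.634 -0.502 0.541 ; effort: -11.395 -2.554 -0.803 -2.672
step 6 ; θ: 0.202 -0.296 1.305 0.028 ; θ̇: -2.915 4.788 5.434 6.061 ; p_ee: 0.599 -0.461 0.536 ; effort: 0.383 -6.607 0.116 -1.831
step 7 ; θ: 0.145 -0.207 1.407 0.141 ; θ̇: -2.851 4.124 4.834 5.216 ; p_ee: 0.560 -0.423 0.530 ; effort: 6.596 -7.232 0.071 -1.217
step 8 ; θ: 0.089 -0.130 1.499 0.238 ; θ̇: -2.722 3.516 4.421 4.445 ; p_ee: 0.520 -0.389 0.522 ; effort: 9.220 -6.447 -0.459 -0.862
step 9 ; θ: 0.036 -0.065 1.584 0.320 ; θ̇: -2.570 2.978 4.144 3.799 ; p_ee: 0.481 -0.359 0.511 ; effort: 9.865 -5.296 -1.170 -0.693
step 10 ; θ: -0.014 -0.011 1.665 0.391 ; θ̇: -2.417 2.502 3.956 3.262 ; p_ee: 0.445 -0.331 0.497 ; effort: 9.548 -4.219 -1.899 -0.630
step 11 ; θ: -0.061 0.035 1.743 0.452 ; θ̇: -2.275 2.074 3.824 2.805 ; p_ee: 0.411 -0.305 0.480 ; effort: 8.842 -3.360 -2.563 -0.612
step 12 ; θ: -0.105 0.073 1.818 0.504 ; θ̇: -2.148 1.678 3.724 2.403 ; p_ee: 0.381 -0.280 0.461 ; effort: 8.057 -2.731 -3.126 -0.603
step 13 ; θ: -0.147 0.102 1.891 0.549 ; θ̇: -2.036 1.303 3.641 2.035 ; p_ee: 0.353 -0.256 0.440 ; effort: 7.353 -2.290 -3.580 -0.583
step 14 ; θ: -0.186 0.125 1.963 0.586 ; θ̇: -1.939 0.940 3.566 1.690 ; p_ee: 0.329 -0.233 0.419 ; effort: 6.810 -1.981 -3.928 -0.541
step 15 ; θ: -0.224 0.140 2.034 0.617 ; θ̇: -1.854 0.584 3.491 1.356 ; p_ee: 0.306 -0.211 0.398 ; effort: 6.471 -1.745 -4.179 -0.474
step 16 ; θ: -0.261 0.148 2.103 0.641 ; θ̇: -1.775 0.237 3.412 1.031 ; p_ee: 0.285 -0.189 0.377 ; effort: 6.352 -1.527 -4.343 -0.386
step 17 ; θ: -0.295 0.150 2.170 0.658 ; θ̇: -1.697 -0.096 3.325 0.714 ; p_ee: 0.267 -0.167 0.356 ; effort: 6.457 -1.288 -4.429 -0.282
step 18 ; θ: -0.328 0.145 2.236 0.669 ; θ̇: -1.613 -0.400 3.227 0.408 ; p_ee: 0.250 -0.145 0.336 ; effort: 6.773 -1.011 -4.448 -0.170
step 19 ; θ: -0.360 0.134 2.299 0.675 ; θ̇: -1.518 -0.668 3.115 0.122 ; p_ee: 0.234 -0.124 0.317 ; effort: 7.247 -0.681 -4.407 -0.060
step 20 ; θ: -0.389 0.118 2.360 0.675 ; θ̇: -1.405 -0.887 2.985 -0.128 ; p_ee: 0.219 -0.103 0.300 ; effort: 7.824 -0.319 -4.314 0.030
step 21 ; θ: -0.416 0.099 2.418 0.670 ; θ̇: -1.272 -1.048 2.840 -0.341 ; p_ee: 0.206 -0.083 0.284 ; effort: 8.449 0.054 -4.178 0.103
step 22 ; θ: -0.440 0.077 2.474 0.661 ; θ̇: -1.117 -1.143 2.687 -0.518 ; p_ee: 0.193 -0.063 0.269 ; effort: 9.058 0.409 -4.009 0.168
step 23 ; θ: -0.460 0.054 2.526 0.650 ; θ̇: -0.941 -1.173 2.528 -0.655 ; p_ee: 0.182 -0.044 0.256 ; effort: 9.594 0.718 -3.813 0.218
step 24 ; θ: -0.477 0.031 2.575 0.635 ; θ̇: -0.747 -1.142 2.367 -0.752 ; p_ee: 0.171 -0.026 0.244 ; effort: 10.017 0.967 -3.598 0.258
step 25 ; θ: -0.490 0.009 2.621 0.620 ; θ̇: -0.540 -1.060 2.211 -0.813 ; p_ee: 0.161 -0.009 0.233 ; effort: 10.303 1.150 -3.371 0.290
step 26 ; θ: -0.499 -0.011 2.663 0.603 ; θ̇: -0.325 -0.938 2.061 -0.847 ; p_ee: 0.152 0.007 0.224 ; effort: 10.445 1.269 -3.137 0.320
step 27 ; θ: -0.503 -0.029 2.703 0.586 ; θ̇: -0.106 -0.788 1.923 -0.859 ; p_ee: 0.144 0.023 0.215 ; effort: 10.451 1.329 -2.902 0.350
step 28 ; θ: -0.503 -0.043 2.740 0.569 ; θ̇: 0.112 -0.621 1.795 -0.855 ; p_ee: 0.136 0.037 0.207 ; effort: 10.342 1.338 -2.671 0.380
step 29 ; θ: -0.498 -0.053 2.775 0.552 ; θ̇: 0.325 -0.445 1.680 -0.840 ; p_ee: 0.129 0.050 0.199 ; effort: 10.134 1.305 -2.448 0.412
step 30 ; θ: -0.490 -0.061 2.808 0.535 ; θ̇: 0.531 -0.268 1.575 -0.817 ; p_ee: 0.123 0.061 0.191 ; effort: 9.840 1.238 -2.233 0.443
step 31 ; θ: -0.477 -0.064 2.838 0.519 ; θ̇: 0.730 -0.095 1.480 -0.787 ; p_ee: 0.118 0.072 0.184 ; effort: 9.476 1.145 -2.031 0.473
step 32 ; θ: -0.461 -0.064 2.867 0.503 ; θ̇: 0.919 0.066 1.395 -0.755 ; p_ee: 0.113 0.082 0.177 ; effort: 9.061 1.032 -1.843 0.501
step 33 ; θ: -0.441 -0.062 2.894 0.489 ; θ̇: 1.099 0.209 1.317 -0.723 ; p_ee: 0.109 0.091 0.170 ; effort: 8.614 0.907 -1.673 0.527
step 34 ; θ: -0.417 -0.056 2.920 0.474 ; θ̇: 1.269 0.342 1.244 -0.685 ; p_ee: 0.105 0.100 0.162 ; effort: 8.125 0.772 -1.511 0.545
step 35 ; θ: -0.390 -0.048 2.944 0.461 ; θ̇: 1.430 0.461 1.174 -0.643 ; p_ee: 0.102 0.107 0.155 ; effort: 7.594 0.629 -1.359 0.556
step 36 ; θ: -0.360 -0.038 2.967 0.449 ; θ̇: 1.583 0.567 1.108 -0.599 ; p_ee: 0.099 0.114 0.148 ; effort: 7.021 0.481 -1.216 0.562
step 37 ; θ: -0.327 -0.026 2.989 0.437 ; θ̇: 1.727 0.658 1.044 -0.554 ; p_ee: 0.097 0.121 0.141 ; effort: 6.407 0.329 -1.082 0.562
step 38 ; θ: -0.291 -0.012 3.009 0.426 ; θ̇: 1.863 0.735 0.982 -0.507 ; p_ee: 0.095 0.126 0.133 ; effort: 5.753 0.175 -0.956 0.557
step 39 ; θ: -0.252 0.003 3.028 0.417 ; θ̇: 1.989 0.798 0.921 -0.461 ; p_ee: 0.093 0.132 0.126 ; effort: 5.064 0.021 -0.837 0.547
step 40 ; θ: -0.211 0.020 3.046 0.408 ; θ̇: 2.107 0.845 0.861 -0.414 ; p_ee: 0.091 0.137 0.119 ; effort: 4.342 -0.132 -0.724 0.533
step 41 ; θ: -0.168 0.037 3.063 0.400 ; θ̇: 2.216 0.878 0.800 -0.368 ; p_ee: 0.089 0.141 0.111 ; effort: 3.592 -0.281 -0.616 0.514
step 42 ; θ: -0.123 0.055 3.078 0.393 ; θ̇: 2.316 0.895 0.740 -0.322 ; p_ee: 0.087 0.145 0.104 ; effort: 2.821 -0.424 -0.510 0.492
step 43 ; θ: -0.076 0.073 3.092 0.387 ; θ̇: 2.407 0.898 0.678 -0.279 ; p_ee: 0.086 0.149 0.096
final p_ee position (m): 0.086 0.149 0.096
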